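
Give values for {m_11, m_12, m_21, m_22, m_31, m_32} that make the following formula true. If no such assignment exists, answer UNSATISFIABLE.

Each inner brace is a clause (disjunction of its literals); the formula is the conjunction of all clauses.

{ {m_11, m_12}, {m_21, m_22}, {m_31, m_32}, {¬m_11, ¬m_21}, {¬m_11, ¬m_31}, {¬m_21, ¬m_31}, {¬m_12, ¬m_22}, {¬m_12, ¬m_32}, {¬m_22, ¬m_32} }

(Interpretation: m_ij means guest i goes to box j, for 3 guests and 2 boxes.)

UNSATISFIABLE

Branch on m_11: set m_11 = True.
From the singleton clause (¬m_21), m_21 = False.
From the singleton clause (m_22), m_22 = True.
From the singleton clause (¬m_31), m_31 = False.
From the singleton clause (m_32), m_32 = True.
That conflicts with the unit clause (¬m_32).
So m_11 must be the other value — set m_11 = False.
From the singleton clause (m_12), m_12 = True.
From the singleton clause (¬m_22), m_22 = False.
From the singleton clause (m_21), m_21 = True.
From the singleton clause (¬m_31), m_31 = False.
From the singleton clause (m_32), m_32 = True.
That conflicts with the unit clause (¬m_32).
Both values of m_11 lead to a conflict.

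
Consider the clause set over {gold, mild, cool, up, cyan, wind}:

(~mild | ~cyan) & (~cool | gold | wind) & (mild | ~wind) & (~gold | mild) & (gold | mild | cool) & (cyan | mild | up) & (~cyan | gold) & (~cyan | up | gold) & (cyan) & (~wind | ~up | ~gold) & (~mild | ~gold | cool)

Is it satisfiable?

Unit clause (cyan) forces cyan = 1.
Unit clause (~mild) forces mild = 0.
Unit clause (~wind) forces wind = 0.
Unit clause (~gold) forces gold = 0.
That conflicts with the unit clause (gold).
No assignment satisfies every clause.

No, unsatisfiable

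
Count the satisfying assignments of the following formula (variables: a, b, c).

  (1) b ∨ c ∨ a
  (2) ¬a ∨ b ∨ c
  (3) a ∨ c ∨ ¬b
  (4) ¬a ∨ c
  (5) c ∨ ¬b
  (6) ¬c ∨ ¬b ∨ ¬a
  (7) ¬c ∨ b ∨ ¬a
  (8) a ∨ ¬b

There are 2^3 = 8 truth assignments over (a, b, c).
Check each against the 8 clauses (columns in the order a, b, c):
  F F F  ✗ fails (b ∨ c ∨ a)
  F F T  ✓ satisfies all
  F T F  ✗ fails (a ∨ c ∨ ¬b)
  F T T  ✗ fails (a ∨ ¬b)
  T F F  ✗ fails (¬a ∨ b ∨ c)
  T F T  ✗ fails (¬c ∨ b ∨ ¬a)
  T T F  ✗ fails (¬a ∨ c)
  T T T  ✗ fails (¬c ∨ ¬b ∨ ¬a)
1 of the 8 rows is a model.

1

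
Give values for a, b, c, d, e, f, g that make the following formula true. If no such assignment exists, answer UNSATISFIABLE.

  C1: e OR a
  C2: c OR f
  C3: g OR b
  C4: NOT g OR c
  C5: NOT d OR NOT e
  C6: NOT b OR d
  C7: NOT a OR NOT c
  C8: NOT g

a ↦ true,  b ↦ true,  c ↦ false,  d ↦ true,  e ↦ false,  f ↦ true,  g ↦ false

The clause (NOT g) is unit, so g = false.
The clause (b) is unit, so b = true.
The clause (d) is unit, so d = true.
The clause (NOT e) is unit, so e = false.
The clause (a) is unit, so a = true.
The clause (NOT c) is unit, so c = false.
The clause (f) is unit, so f = true.
All clauses are satisfied.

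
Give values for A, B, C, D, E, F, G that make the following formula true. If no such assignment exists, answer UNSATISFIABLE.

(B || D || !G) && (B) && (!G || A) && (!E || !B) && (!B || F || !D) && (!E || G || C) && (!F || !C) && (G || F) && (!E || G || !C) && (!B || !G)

From the singleton clause (B), B = true.
From the singleton clause (!E), E = false.
From the singleton clause (!G), G = false.
From the singleton clause (F), F = true.
From the singleton clause (!C), C = false.
All clauses hold; A, D can take either value.

A=false, B=true, C=false, D=false, E=false, F=true, G=false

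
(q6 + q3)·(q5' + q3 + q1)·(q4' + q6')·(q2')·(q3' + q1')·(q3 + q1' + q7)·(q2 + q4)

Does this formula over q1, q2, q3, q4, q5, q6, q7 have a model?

Satisfiable

Unit clause (q2') forces q2 = 0.
Unit clause (q4) forces q4 = 1.
Unit clause (q6') forces q6 = 0.
Unit clause (q3) forces q3 = 1.
Unit clause (q1') forces q1 = 0.
Every clause is now satisfied; q5, q7 are unconstrained.
A satisfying assignment: q1 ↦ 0,  q2 ↦ 0,  q3 ↦ 1,  q4 ↦ 1,  q5 ↦ 1,  q6 ↦ 0,  q7 ↦ 0.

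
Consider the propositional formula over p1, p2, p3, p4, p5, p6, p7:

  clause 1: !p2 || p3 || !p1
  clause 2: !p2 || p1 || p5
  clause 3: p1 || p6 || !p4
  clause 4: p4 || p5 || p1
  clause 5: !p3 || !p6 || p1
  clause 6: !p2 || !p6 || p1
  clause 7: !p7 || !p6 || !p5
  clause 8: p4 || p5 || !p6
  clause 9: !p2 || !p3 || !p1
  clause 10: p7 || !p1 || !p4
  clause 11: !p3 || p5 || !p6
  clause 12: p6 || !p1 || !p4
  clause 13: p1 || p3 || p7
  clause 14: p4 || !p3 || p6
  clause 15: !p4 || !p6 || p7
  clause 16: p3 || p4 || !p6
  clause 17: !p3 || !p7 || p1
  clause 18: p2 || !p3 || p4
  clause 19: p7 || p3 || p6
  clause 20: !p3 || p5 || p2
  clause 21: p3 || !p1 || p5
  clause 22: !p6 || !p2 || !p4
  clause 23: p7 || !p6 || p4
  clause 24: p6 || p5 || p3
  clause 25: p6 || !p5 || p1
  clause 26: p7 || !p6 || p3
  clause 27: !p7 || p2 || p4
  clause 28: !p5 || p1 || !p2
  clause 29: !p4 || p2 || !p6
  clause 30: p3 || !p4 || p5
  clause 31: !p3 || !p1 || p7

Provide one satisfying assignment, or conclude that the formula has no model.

Branch on p2: set p2 = false.
Branch on p3: set p3 = false.
Branch on p1: set p1 = true.
Unit clause (p5) forces p5 = true.
Branch on p7: set p7 = false.
Unit clause (!p4) forces p4 = false.
Unit clause (!p6) forces p6 = false.
Now (p6) is unsatisfied and unit — conflict.
Undo p7 and try p7 = true.
Unit clause (!p6) forces p6 = false.
Unit clause (!p4) forces p4 = false.
Now (p4) is unsatisfied and unit — conflict.
Neither p7 = true nor p7 = false works.
Undo p1 and try p1 = false.
Unit clause (p7) forces p7 = true.
Unit clause (p4) forces p4 = true.
Unit clause (p6) forces p6 = true.
Now (!p6) is unsatisfied and unit — conflict.
Neither p1 = true nor p1 = false works.
Undo p3 and try p3 = true.
Unit clause (p4) forces p4 = true.
Unit clause (p5) forces p5 = true.
Unit clause (!p6) forces p6 = false.
Unit clause (p1) forces p1 = true.
Now (!p1) is unsatisfied and unit — conflict.
Neither p3 = true nor p3 = false works.
Undo p2 and try p2 = true.
Branch on p3: set p3 = true.
Unit clause (!p1) forces p1 = false.
Unit clause (p5) forces p5 = true.
Now (!p5) is unsatisfied and unit — conflict.
Undo p3 and try p3 = false.
Unit clause (!p1) forces p1 = false.
Unit clause (p5) forces p5 = true.
Now (!p5) is unsatisfied and unit — conflict.
Neither p3 = true nor p3 = false works.
Neither p2 = true nor p2 = false works.

UNSATISFIABLE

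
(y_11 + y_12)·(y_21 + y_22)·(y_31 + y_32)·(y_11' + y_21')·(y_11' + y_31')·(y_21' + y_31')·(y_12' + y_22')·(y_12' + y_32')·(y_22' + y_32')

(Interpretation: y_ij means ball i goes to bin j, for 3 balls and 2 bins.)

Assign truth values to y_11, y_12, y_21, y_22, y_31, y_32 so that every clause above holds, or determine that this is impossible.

UNSATISFIABLE

Branch on y_11: set y_11 = 1.
Unit clause (y_21') forces y_21 = 0.
Unit clause (y_22) forces y_22 = 1.
Unit clause (y_31') forces y_31 = 0.
Unit clause (y_32) forces y_32 = 1.
That conflicts with the unit clause (y_32').
Undo y_11 and try y_11 = 0.
Unit clause (y_12) forces y_12 = 1.
Unit clause (y_22') forces y_22 = 0.
Unit clause (y_21) forces y_21 = 1.
Unit clause (y_31') forces y_31 = 0.
Unit clause (y_32) forces y_32 = 1.
That conflicts with the unit clause (y_32').
Neither y_11 = 1 nor y_11 = 0 works.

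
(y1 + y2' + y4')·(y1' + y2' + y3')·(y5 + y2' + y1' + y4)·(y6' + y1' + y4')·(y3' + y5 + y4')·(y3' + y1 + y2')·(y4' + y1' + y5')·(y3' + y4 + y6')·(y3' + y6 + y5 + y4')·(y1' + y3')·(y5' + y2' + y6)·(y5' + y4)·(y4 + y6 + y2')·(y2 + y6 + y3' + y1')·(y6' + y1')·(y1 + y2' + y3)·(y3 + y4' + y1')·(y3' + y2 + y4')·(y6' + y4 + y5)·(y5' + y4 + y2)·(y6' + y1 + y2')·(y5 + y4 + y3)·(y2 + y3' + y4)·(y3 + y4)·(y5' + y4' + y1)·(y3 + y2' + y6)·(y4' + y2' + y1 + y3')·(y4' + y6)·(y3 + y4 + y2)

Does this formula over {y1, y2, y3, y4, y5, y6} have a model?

Case y1 = 0:
Case y2 = 0:
Case y5 = 0:
Case y3 = 0:
From the singleton clause (y4), y4 = 1.
From the singleton clause (y6), y6 = 1.
All clauses are satisfied.
A satisfying assignment: y1=0; y2=0; y3=0; y4=1; y5=0; y6=1.

Yes, satisfiable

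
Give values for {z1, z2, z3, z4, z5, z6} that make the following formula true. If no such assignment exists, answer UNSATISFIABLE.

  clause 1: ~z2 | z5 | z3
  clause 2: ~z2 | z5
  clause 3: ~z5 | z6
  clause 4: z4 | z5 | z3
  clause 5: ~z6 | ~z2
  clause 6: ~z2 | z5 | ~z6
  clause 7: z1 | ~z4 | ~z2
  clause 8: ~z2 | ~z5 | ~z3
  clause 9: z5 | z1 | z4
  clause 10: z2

(z2) alone gives z2 = 1.
(z5) alone gives z5 = 1.
(z6) alone gives z6 = 1.
Now (~z6) is unsatisfied and unit — conflict.

UNSATISFIABLE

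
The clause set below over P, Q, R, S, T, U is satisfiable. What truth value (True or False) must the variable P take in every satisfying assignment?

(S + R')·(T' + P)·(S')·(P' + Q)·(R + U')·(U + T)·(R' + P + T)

True

Suppose P = 0.
(T') alone gives T = 0.
(S') alone gives S = 0.
(R') alone gives R = 0.
(U') alone gives U = 0.
That conflicts with the unit clause (U).
So every satisfying assignment has P = True.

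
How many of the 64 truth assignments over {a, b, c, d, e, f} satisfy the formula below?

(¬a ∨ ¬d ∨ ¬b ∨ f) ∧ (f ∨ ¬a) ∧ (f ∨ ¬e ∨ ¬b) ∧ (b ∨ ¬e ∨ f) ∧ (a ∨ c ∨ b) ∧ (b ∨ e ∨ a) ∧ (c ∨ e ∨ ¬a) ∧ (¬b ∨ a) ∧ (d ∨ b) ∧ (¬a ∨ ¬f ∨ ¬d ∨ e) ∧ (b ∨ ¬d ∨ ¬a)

6

There are 2^6 = 64 truth assignments over (a, b, c, d, e, f).
Split on d. With d = True, the clauses containing d are satisfied and ¬d drops from the rest; 3 of the 2^5 = 32 assignments to the other variables satisfy what remains.
With d = False, by the same count on the reduced clause set, 3 assignments work.
(One model: a=F, b=F, c=T, d=T, e=T, f=T.)
Total: 3 + 3 = 6.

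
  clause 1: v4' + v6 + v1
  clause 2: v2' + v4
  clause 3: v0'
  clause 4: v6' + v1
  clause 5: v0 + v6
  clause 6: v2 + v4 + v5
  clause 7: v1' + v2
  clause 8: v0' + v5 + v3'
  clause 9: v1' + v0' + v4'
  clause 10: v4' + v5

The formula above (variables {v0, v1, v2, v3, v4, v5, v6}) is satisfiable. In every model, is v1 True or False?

True

Suppose v1 = 0.
The clause (v0') is unit, so v0 = 0.
The clause (v6') is unit, so v6 = 0.
But (v6) is also a unit clause — contradiction.
So every satisfying assignment has v1 = True.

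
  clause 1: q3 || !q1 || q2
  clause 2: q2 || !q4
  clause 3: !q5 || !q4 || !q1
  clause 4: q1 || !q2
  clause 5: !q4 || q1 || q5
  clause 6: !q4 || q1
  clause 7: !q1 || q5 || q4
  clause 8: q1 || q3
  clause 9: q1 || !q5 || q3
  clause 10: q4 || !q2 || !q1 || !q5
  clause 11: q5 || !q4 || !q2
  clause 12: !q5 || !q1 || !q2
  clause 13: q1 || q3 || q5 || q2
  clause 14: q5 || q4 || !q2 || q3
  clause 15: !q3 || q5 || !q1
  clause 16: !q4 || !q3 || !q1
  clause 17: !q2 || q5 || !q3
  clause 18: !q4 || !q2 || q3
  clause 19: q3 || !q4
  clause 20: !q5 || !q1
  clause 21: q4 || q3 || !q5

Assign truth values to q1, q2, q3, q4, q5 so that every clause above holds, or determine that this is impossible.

Try q2 = false.
From the singleton clause (!q4), q4 = false.
Try q3 = true.
Try q1 = false.
Every clause is now satisfied; q5 is unconstrained.

q1=false, q2=false, q3=true, q4=false, q5=false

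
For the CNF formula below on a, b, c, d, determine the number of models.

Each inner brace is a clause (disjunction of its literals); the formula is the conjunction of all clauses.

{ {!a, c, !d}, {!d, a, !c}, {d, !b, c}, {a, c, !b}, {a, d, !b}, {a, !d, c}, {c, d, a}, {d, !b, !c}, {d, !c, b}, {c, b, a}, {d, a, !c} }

There are 2^4 = 16 truth assignments over (a, b, c, d).
Split on b. With b = true, the clauses containing b are satisfied and !b drops from the rest; 1 of the 2^3 = 8 assignments to the other variables satisfy what remains.
With b = false, by the same count on the reduced clause set, 2 assignments work.
Total: 1 + 2 = 3.

3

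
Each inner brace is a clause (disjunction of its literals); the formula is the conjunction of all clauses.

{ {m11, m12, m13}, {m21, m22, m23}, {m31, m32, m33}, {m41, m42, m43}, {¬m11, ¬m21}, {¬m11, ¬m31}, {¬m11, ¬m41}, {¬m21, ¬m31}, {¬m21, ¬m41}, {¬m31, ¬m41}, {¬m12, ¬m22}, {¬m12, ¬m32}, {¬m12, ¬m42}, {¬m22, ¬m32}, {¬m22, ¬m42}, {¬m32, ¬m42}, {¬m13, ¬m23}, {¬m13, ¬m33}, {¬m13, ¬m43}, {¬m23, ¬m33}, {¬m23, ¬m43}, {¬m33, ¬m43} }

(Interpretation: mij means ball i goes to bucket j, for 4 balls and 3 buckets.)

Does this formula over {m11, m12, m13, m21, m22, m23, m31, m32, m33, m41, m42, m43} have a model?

Case m11 = False:
Case m12 = True:
From the singleton clause (¬m22), m22 = False.
From the singleton clause (¬m32), m32 = False.
From the singleton clause (¬m42), m42 = False.
Case m21 = True:
From the singleton clause (¬m31), m31 = False.
From the singleton clause (m33), m33 = True.
From the singleton clause (¬m41), m41 = False.
From the singleton clause (m43), m43 = True.
Now (¬m43) is unsatisfied and unit — conflict.
So m21 must be the other value — set m21 = False.
From the singleton clause (m23), m23 = True.
From the singleton clause (¬m13), m13 = False.
From the singleton clause (¬m33), m33 = False.
From the singleton clause (m31), m31 = True.
From the singleton clause (¬m41), m41 = False.
From the singleton clause (m43), m43 = True.
Now (¬m43) is unsatisfied and unit — conflict.
Both values of m21 lead to a conflict.
So m12 must be the other value — set m12 = False.
From the singleton clause (m13), m13 = True.
From the singleton clause (¬m23), m23 = False.
From the singleton clause (¬m33), m33 = False.
From the singleton clause (¬m43), m43 = False.
Case m21 = True:
From the singleton clause (¬m31), m31 = False.
From the singleton clause (m32), m32 = True.
From the singleton clause (¬m41), m41 = False.
From the singleton clause (m42), m42 = True.
Now (¬m42) is unsatisfied and unit — conflict.
So m21 must be the other value — set m21 = False.
From the singleton clause (m22), m22 = True.
From the singleton clause (¬m32), m32 = False.
From the singleton clause (m31), m31 = True.
From the singleton clause (¬m41), m41 = False.
From the singleton clause (m42), m42 = True.
Now (¬m42) is unsatisfied and unit — conflict.
Both values of m21 lead to a conflict.
Both values of m12 lead to a conflict.
So m11 must be the other value — set m11 = True.
From the singleton clause (¬m21), m21 = False.
From the singleton clause (¬m31), m31 = False.
From the singleton clause (¬m41), m41 = False.
Case m22 = True:
From the singleton clause (¬m12), m12 = False.
From the singleton clause (¬m32), m32 = False.
From the singleton clause (m33), m33 = True.
From the singleton clause (¬m42), m42 = False.
From the singleton clause (m43), m43 = True.
Now (¬m43) is unsatisfied and unit — conflict.
So m22 must be the other value — set m22 = False.
From the singleton clause (m23), m23 = True.
From the singleton clause (¬m13), m13 = False.
From the singleton clause (¬m33), m33 = False.
From the singleton clause (m32), m32 = True.
From the singleton clause (¬m12), m12 = False.
From the singleton clause (¬m42), m42 = False.
From the singleton clause (m43), m43 = True.
Now (¬m43) is unsatisfied and unit — conflict.
Both values of m22 lead to a conflict.
Both values of m11 lead to a conflict.
No assignment satisfies every clause.

Unsatisfiable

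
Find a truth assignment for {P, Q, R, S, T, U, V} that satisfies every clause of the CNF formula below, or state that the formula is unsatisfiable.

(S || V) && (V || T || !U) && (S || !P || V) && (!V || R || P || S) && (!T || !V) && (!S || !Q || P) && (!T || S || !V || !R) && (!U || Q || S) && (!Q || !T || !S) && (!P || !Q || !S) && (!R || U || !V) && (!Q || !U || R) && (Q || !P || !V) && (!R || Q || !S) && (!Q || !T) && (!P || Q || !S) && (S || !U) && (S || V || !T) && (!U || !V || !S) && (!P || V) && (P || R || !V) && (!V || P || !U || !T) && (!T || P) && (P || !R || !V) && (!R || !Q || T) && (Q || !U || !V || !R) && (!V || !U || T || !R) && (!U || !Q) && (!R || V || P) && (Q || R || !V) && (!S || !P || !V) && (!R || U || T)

P=true,  Q=true,  R=false,  S=false,  T=false,  U=false,  V=true

Try S = false.
The clause (V) is unit, so V = true.
The clause (!T) is unit, so T = false.
The clause (!U) is unit, so U = false.
The clause (!R) is unit, so R = false.
The clause (P) is unit, so P = true.
The clause (Q) is unit, so Q = true.
This assignment satisfies each clause.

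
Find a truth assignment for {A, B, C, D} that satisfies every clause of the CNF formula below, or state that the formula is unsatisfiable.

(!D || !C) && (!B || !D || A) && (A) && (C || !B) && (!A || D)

A=true; B=false; C=false; D=true

From the singleton clause (A), A = true.
From the singleton clause (D), D = true.
From the singleton clause (!C), C = false.
From the singleton clause (!B), B = false.
All clauses are satisfied.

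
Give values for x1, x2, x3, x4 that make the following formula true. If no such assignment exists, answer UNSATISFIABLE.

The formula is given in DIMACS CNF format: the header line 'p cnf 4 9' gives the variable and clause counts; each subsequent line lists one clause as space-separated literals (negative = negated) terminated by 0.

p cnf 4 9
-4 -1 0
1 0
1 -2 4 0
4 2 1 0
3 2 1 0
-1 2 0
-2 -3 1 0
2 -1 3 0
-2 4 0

UNSATISFIABLE

The clause (x1) is unit, so x1 = True.
The clause (¬x4) is unit, so x4 = False.
The clause (x2) is unit, so x2 = True.
Now (¬x2) is unsatisfied and unit — conflict.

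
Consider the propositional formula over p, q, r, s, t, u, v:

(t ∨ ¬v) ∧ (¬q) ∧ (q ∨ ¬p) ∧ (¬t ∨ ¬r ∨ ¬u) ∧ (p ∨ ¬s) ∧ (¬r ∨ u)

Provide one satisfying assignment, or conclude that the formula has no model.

p ↦ False,  q ↦ False,  r ↦ False,  s ↦ False,  t ↦ True,  u ↦ False,  v ↦ False

Unit clause (¬q) forces q = False.
Unit clause (¬p) forces p = False.
Unit clause (¬s) forces s = False.
Suppose t = True.
Suppose r = False.
All clauses hold; u, v can take either value.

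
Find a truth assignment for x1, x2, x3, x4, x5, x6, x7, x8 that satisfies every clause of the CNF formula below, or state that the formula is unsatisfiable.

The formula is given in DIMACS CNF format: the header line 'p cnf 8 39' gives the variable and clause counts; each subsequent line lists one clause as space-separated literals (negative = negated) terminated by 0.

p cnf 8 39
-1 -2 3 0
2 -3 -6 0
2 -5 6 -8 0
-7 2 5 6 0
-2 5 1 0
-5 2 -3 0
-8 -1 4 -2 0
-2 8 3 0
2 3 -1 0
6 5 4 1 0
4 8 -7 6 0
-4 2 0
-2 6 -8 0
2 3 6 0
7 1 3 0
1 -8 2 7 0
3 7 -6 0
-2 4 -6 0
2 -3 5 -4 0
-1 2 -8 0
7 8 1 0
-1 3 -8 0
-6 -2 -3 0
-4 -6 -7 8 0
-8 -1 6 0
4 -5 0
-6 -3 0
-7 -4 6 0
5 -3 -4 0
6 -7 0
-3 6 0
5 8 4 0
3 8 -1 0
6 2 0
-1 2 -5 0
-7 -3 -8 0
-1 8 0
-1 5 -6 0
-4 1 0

Suppose x4 = False.
Unit clause (¬x5) forces x5 = False.
Unit clause (x8) forces x8 = True.
Suppose x2 = False.
Unit clause (¬x1) forces x1 = False.
Unit clause (x6) forces x6 = True.
Unit clause (¬x3) forces x3 = False.
Unit clause (x7) forces x7 = True.
All clauses are satisfied.

x1 ↦ False,  x2 ↦ False,  x3 ↦ False,  x4 ↦ False,  x5 ↦ False,  x6 ↦ True,  x7 ↦ True,  x8 ↦ True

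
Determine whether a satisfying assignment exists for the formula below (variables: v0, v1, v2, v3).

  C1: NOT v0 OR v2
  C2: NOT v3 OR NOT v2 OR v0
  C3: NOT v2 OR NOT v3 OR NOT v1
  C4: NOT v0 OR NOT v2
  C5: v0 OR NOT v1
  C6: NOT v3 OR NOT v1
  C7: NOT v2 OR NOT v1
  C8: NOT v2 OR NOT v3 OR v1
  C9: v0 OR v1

Suppose v0 = false.
(NOT v1) alone gives v1 = false.
Now (v1) is unsatisfied and unit — conflict.
Backtrack on v0: now try v0 = true.
(v2) alone gives v2 = true.
Now (NOT v2) is unsatisfied and unit — conflict.
Neither v0 = true nor v0 = false works.
No assignment satisfies every clause.

No, unsatisfiable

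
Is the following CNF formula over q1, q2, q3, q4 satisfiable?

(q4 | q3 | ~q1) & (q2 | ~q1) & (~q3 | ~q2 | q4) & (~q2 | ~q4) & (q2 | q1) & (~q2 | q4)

No, unsatisfiable

Suppose q2 = 1.
From the singleton clause (~q4), q4 = 0.
But (q4) is also a unit clause — contradiction.
Undo q2 and try q2 = 0.
From the singleton clause (~q1), q1 = 0.
But (q1) is also a unit clause — contradiction.
Both values of q2 lead to a conflict.
No assignment satisfies every clause.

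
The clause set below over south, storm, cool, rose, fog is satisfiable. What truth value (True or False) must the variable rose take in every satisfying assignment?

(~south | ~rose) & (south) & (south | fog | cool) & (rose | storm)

False

Suppose rose = 1.
(~south) alone gives south = 0.
That conflicts with the unit clause (south).
So every satisfying assignment has rose = False.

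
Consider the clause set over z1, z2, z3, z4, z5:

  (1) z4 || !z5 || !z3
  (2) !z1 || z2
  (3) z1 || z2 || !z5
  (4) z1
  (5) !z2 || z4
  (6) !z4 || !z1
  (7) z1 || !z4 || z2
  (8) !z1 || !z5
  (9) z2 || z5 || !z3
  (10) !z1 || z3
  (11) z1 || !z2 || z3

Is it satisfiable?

From the singleton clause (z1), z1 = true.
From the singleton clause (z2), z2 = true.
From the singleton clause (z4), z4 = true.
Now (!z4) is unsatisfied and unit — conflict.
No assignment satisfies every clause.

No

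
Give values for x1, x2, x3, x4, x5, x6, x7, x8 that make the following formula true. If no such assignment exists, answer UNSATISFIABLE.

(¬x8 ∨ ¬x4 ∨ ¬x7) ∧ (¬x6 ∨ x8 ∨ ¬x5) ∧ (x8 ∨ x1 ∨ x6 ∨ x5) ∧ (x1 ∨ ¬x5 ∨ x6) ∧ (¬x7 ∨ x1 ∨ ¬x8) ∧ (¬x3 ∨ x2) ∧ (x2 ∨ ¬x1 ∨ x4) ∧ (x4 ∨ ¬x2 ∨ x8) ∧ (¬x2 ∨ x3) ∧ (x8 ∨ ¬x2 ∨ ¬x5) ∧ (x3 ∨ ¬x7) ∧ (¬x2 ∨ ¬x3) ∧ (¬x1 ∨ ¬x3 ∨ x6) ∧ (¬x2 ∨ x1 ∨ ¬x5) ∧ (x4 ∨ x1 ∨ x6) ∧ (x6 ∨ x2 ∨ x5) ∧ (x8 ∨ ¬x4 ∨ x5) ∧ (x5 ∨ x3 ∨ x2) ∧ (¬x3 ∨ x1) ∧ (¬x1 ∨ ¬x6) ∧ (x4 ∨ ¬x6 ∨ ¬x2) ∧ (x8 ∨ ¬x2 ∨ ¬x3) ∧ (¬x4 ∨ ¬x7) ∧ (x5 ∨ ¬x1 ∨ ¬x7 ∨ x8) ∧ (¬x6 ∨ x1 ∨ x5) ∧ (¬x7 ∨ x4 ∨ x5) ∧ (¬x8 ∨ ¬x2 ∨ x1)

Case x3 = False:
Unit clause (¬x2) forces x2 = False.
Unit clause (¬x7) forces x7 = False.
Unit clause (x5) forces x5 = True.
Case x6 = False:
Unit clause (x1) forces x1 = True.
Unit clause (x4) forces x4 = True.
All clauses hold; x8 can take either value.

x1 ↦ True,  x2 ↦ False,  x3 ↦ False,  x4 ↦ True,  x5 ↦ True,  x6 ↦ False,  x7 ↦ False,  x8 ↦ True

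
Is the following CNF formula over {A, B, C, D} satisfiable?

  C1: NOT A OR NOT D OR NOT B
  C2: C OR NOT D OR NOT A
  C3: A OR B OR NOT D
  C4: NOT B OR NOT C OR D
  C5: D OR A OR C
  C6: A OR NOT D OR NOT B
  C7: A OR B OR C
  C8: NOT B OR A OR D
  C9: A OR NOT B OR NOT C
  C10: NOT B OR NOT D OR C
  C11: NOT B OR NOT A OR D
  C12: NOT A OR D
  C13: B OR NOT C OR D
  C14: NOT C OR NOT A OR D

Branch on A: set A = true.
Unit clause (D) forces D = true.
Unit clause (NOT B) forces B = false.
Unit clause (C) forces C = true.
All clauses are satisfied.
A satisfying assignment: A ↦ true, B ↦ false, C ↦ true, D ↦ true.

Satisfiable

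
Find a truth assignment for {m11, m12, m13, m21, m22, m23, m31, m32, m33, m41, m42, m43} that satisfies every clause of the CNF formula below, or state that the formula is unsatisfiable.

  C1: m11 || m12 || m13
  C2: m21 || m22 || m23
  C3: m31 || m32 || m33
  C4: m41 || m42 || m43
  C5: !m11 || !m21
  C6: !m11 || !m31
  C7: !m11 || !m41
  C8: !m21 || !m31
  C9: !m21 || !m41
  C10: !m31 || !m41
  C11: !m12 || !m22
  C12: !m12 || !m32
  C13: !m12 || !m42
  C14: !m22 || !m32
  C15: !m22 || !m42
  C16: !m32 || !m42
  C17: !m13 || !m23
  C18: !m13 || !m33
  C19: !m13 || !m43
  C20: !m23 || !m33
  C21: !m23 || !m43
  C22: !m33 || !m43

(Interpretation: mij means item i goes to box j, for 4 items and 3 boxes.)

UNSATISFIABLE

Try m11 = false.
Try m12 = true.
(!m22) alone gives m22 = false.
(!m32) alone gives m32 = false.
(!m42) alone gives m42 = false.
Try m21 = true.
(!m31) alone gives m31 = false.
(m33) alone gives m33 = true.
(!m41) alone gives m41 = false.
(m43) alone gives m43 = true.
But (!m43) is also a unit clause — contradiction.
That branch fails; take m21 = false instead.
(m23) alone gives m23 = true.
(!m13) alone gives m13 = false.
(!m33) alone gives m33 = false.
(m31) alone gives m31 = true.
(!m41) alone gives m41 = false.
(m43) alone gives m43 = true.
But (!m43) is also a unit clause — contradiction.
Either choice for m21 ends in contradiction.
That branch fails; take m12 = false instead.
(m13) alone gives m13 = true.
(!m23) alone gives m23 = false.
(!m33) alone gives m33 = false.
(!m43) alone gives m43 = false.
Try m21 = true.
(!m31) alone gives m31 = false.
(m32) alone gives m32 = true.
(!m41) alone gives m41 = false.
(m42) alone gives m42 = true.
But (!m42) is also a unit clause — contradiction.
That branch fails; take m21 = false instead.
(m22) alone gives m22 = true.
(!m32) alone gives m32 = false.
(m31) alone gives m31 = true.
(!m41) alone gives m41 = false.
(m42) alone gives m42 = true.
But (!m42) is also a unit clause — contradiction.
Either choice for m21 ends in contradiction.
Either choice for m12 ends in contradiction.
That branch fails; take m11 = true instead.
(!m21) alone gives m21 = false.
(!m31) alone gives m31 = false.
(!m41) alone gives m41 = false.
Try m22 = true.
(!m12) alone gives m12 = false.
(!m32) alone gives m32 = false.
(m33) alone gives m33 = true.
(!m42) alone gives m42 = false.
(m43) alone gives m43 = true.
But (!m43) is also a unit clause — contradiction.
That branch fails; take m22 = false instead.
(m23) alone gives m23 = true.
(!m13) alone gives m13 = false.
(!m33) alone gives m33 = false.
(m32) alone gives m32 = true.
(!m12) alone gives m12 = false.
(!m42) alone gives m42 = false.
(m43) alone gives m43 = true.
But (!m43) is also a unit clause — contradiction.
Either choice for m22 ends in contradiction.
Either choice for m11 ends in contradiction.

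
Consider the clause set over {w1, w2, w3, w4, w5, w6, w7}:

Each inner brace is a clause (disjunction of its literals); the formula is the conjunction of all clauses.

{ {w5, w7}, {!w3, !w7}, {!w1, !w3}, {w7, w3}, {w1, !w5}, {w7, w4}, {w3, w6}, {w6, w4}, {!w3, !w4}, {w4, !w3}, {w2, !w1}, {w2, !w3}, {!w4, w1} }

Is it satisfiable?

Case w5 = false:
(w7) alone gives w7 = true.
(!w3) alone gives w3 = false.
(w6) alone gives w6 = true.
Case w2 = true:
Case w4 = false:
All clauses hold; w1 can take either value.
A satisfying assignment: w1: false, w2: true, w3: false, w4: false, w5: false, w6: true, w7: true.

Satisfiable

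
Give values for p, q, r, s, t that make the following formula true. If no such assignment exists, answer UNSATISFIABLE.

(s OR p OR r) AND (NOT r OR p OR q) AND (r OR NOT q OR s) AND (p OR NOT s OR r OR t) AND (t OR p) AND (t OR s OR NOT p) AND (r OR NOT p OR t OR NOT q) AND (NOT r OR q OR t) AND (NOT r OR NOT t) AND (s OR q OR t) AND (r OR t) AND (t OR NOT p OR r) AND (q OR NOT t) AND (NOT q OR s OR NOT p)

p ↦ false; q ↦ true; r ↦ false; s ↦ true; t ↦ true

Try t = true.
The clause (NOT r) is unit, so r = false.
The clause (q) is unit, so q = true.
The clause (s) is unit, so s = true.
Every clause is now satisfied; p is unconstrained.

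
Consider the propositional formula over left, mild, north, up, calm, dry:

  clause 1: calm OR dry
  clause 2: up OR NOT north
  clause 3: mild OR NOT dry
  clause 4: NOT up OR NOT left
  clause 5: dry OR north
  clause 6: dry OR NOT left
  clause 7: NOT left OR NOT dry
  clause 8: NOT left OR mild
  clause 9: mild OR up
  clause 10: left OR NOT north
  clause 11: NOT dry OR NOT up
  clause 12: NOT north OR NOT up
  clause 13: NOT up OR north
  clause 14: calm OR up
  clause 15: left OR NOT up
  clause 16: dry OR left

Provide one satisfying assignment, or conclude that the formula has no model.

left: false; mild: true; north: false; up: false; calm: true; dry: true

Branch on calm: set calm = true.
Branch on up: set up = false.
(NOT north) alone gives north = false.
(dry) alone gives dry = true.
(mild) alone gives mild = true.
(NOT left) alone gives left = false.
All clauses are satisfied.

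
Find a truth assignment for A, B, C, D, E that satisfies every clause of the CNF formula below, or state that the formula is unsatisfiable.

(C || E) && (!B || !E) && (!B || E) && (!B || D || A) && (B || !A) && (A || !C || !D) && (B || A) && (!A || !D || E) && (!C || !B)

UNSATISFIABLE

Branch on C: set C = true.
From the singleton clause (!B), B = false.
From the singleton clause (!A), A = false.
That conflicts with the unit clause (A).
Undo C and try C = false.
From the singleton clause (E), E = true.
From the singleton clause (!B), B = false.
From the singleton clause (!A), A = false.
That conflicts with the unit clause (A).
Neither C = true nor C = false works.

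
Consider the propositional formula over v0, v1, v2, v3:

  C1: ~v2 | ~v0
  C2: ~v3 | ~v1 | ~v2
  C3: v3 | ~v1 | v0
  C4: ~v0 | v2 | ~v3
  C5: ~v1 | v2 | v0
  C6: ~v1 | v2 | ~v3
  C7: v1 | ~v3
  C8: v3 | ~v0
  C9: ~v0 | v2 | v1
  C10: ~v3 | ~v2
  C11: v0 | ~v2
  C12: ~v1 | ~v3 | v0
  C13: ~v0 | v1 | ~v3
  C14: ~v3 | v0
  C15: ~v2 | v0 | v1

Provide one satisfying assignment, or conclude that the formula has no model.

Suppose v2 = 0.
Suppose v0 = 0.
Unit clause (~v1) forces v1 = 0.
Unit clause (~v3) forces v3 = 0.
This assignment satisfies each clause.

v0: 0, v1: 0, v2: 0, v3: 0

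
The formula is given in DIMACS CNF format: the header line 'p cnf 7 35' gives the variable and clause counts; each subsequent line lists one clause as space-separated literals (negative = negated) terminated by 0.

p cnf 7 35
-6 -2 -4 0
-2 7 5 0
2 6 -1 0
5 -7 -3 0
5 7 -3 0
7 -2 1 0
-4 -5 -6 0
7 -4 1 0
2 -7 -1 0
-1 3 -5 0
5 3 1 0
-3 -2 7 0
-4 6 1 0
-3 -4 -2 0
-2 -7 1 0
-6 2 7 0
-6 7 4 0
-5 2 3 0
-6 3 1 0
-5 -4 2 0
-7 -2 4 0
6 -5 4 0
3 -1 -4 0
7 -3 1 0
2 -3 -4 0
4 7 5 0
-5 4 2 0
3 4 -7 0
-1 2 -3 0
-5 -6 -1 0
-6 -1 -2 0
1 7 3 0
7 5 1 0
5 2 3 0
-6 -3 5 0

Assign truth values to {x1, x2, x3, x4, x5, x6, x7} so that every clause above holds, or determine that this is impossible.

Suppose x6 = False.
Suppose x2 = True.
Suppose x7 = True.
(x1) alone gives x1 = True.
(x4) alone gives x4 = True.
(¬x3) alone gives x3 = False.
Now (x3) is unsatisfied and unit — conflict.
So x7 must be the other value — set x7 = False.
(x5) alone gives x5 = True.
(x1) alone gives x1 = True.
(x3) alone gives x3 = True.
Now (¬x3) is unsatisfied and unit — conflict.
Neither x7 = True nor x7 = False works.
So x2 must be the other value — set x2 = False.
(¬x1) alone gives x1 = False.
(¬x4) alone gives x4 = False.
(¬x5) alone gives x5 = False.
(x3) alone gives x3 = True.
(¬x7) alone gives x7 = False.
Now (x7) is unsatisfied and unit — conflict.
Neither x2 = True nor x2 = False works.
So x6 must be the other value — set x6 = True.
Suppose x2 = False.
(x7) alone gives x7 = True.
(¬x1) alone gives x1 = False.
(x3) alone gives x3 = True.
(x5) alone gives x5 = True.
(¬x4) alone gives x4 = False.
Now (x4) is unsatisfied and unit — conflict.
So x2 must be the other value — set x2 = True.
(¬x4) alone gives x4 = False.
(x7) alone gives x7 = True.
Now (¬x7) is unsatisfied and unit — conflict.
Neither x2 = True nor x2 = False works.
Neither x6 = True nor x6 = False works.

UNSATISFIABLE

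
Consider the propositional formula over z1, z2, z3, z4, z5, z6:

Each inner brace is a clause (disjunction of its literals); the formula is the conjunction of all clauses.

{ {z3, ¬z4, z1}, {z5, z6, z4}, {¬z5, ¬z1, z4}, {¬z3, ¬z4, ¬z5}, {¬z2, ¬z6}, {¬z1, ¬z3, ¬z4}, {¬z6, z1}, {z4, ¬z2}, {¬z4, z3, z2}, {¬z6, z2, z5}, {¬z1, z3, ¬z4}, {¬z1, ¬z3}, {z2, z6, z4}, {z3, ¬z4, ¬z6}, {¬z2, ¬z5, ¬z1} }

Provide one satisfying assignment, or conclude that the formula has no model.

Try z2 = False.
Try z6 = False.
Unit clause (z4) forces z4 = True.
Unit clause (z3) forces z3 = True.
Unit clause (¬z5) forces z5 = False.
Unit clause (¬z1) forces z1 = False.
All clauses are satisfied.

z1=False,  z2=False,  z3=True,  z4=True,  z5=False,  z6=False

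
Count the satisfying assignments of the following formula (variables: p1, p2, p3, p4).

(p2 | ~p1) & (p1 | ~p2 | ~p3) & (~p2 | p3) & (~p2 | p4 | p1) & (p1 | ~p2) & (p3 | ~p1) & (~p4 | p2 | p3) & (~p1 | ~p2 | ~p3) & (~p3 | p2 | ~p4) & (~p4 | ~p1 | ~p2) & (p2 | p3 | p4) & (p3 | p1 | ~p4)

1

There are 2^4 = 16 truth assignments over (p1, p2, p3, p4).
Check each against the 12 clauses (columns in the order p1, p2, p3, p4):
  F F F F  ✗ fails (p2 | p3 | p4)
  F F F T  ✗ fails (~p4 | p2 | p3)
  F F T F  ✓ satisfies all
  F F T T  ✗ fails (~p3 | p2 | ~p4)
  F T F F  ✗ fails (~p2 | p3)
  F T F T  ✗ fails (~p2 | p3)
  F T T F  ✗ fails (p1 | ~p2 | ~p3)
  F T T T  ✗ fails (p1 | ~p2 | ~p3)
  T F F F  ✗ fails (p2 | ~p1)
  T F F T  ✗ fails (p2 | ~p1)
  T F T F  ✗ fails (p2 | ~p1)
  T F T T  ✗ fails (p2 | ~p1)
  T T F F  ✗ fails (~p2 | p3)
  T T F T  ✗ fails (~p2 | p3)
  T T T F  ✗ fails (~p1 | ~p2 | ~p3)
  T T T T  ✗ fails (~p1 | ~p2 | ~p3)
1 of the 16 rows is a model.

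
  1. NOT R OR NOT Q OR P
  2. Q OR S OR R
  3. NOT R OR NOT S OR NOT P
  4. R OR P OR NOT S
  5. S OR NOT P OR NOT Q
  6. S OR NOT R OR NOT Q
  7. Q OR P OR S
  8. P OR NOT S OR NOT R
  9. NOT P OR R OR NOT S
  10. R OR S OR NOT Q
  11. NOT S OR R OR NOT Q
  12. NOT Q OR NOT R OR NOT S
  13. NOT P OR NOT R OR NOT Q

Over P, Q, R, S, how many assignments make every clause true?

There are 2^4 = 16 truth assignments over (P, Q, R, S).
Check each against the 13 clauses (columns in the order P, Q, R, S):
  F F F F  ✗ fails (Q OR S OR R)
  F F F T  ✗ fails (R OR P OR NOT S)
  F F T F  ✗ fails (Q OR P OR S)
  F F T T  ✗ fails (P OR NOT S OR NOT R)
  F T F F  ✗ fails (R OR S OR NOT Q)
  F T F T  ✗ fails (R OR P OR NOT S)
  F T T F  ✗ fails (NOT R OR NOT Q OR P)
  F T T T  ✗ fails (NOT R OR NOT Q OR P)
  T F F F  ✗ fails (Q OR S OR R)
  T F F T  ✗ fails (NOT P OR R OR NOT S)
  T F T F  ✓ satisfies all
  T F T T  ✗ fails (NOT R OR NOT S OR NOT P)
  T T F F  ✗ fails (S OR NOT P OR NOT Q)
  T T F T  ✗ fails (NOT P OR R OR NOT S)
  T T T F  ✗ fails (S OR NOT P OR NOT Q)
  T T T T  ✗ fails (NOT R OR NOT S OR NOT P)
1 of the 16 rows is a model.

1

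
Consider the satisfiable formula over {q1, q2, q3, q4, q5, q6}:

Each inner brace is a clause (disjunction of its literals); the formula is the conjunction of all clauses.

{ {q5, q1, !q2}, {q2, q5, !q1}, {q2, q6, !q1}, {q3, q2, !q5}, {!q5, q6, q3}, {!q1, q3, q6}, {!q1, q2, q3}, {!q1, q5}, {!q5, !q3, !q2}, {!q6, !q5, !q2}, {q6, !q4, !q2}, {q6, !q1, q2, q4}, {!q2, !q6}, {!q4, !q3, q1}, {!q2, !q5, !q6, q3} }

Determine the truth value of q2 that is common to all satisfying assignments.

Suppose q2 = true.
Unit clause (!q6) forces q6 = false.
Unit clause (!q4) forces q4 = false.
Case q5 = true:
Unit clause (q3) forces q3 = true.
But (!q3) is also a unit clause — contradiction.
Undo q5 and try q5 = false.
Unit clause (q1) forces q1 = true.
But (!q1) is also a unit clause — contradiction.
Both values of q5 lead to a conflict.
So every satisfying assignment has q2 = False.

False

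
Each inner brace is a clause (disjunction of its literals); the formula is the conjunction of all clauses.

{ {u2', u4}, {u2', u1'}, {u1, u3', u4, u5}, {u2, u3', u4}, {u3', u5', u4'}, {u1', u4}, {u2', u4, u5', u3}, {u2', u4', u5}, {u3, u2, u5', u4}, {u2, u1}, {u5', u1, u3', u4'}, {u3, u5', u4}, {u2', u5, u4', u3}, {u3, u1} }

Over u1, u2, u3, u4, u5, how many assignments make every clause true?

3

There are 2^5 = 32 truth assignments over (u1, u2, u3, u4, u5).
Split on u5. With u5 = 1, the clauses containing u5 are satisfied and u5' drops from the rest; 1 of the 2^4 = 16 assignments to the other variables satisfy what remains.
With u5 = 0, by the same count on the reduced clause set, 2 assignments work.
Total: 1 + 2 = 3.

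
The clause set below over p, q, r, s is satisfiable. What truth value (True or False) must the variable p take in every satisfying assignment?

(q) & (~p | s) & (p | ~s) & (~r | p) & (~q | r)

Suppose p = 0.
From the singleton clause (q), q = 1.
From the singleton clause (~s), s = 0.
From the singleton clause (~r), r = 0.
That conflicts with the unit clause (r).
So every satisfying assignment has p = True.

True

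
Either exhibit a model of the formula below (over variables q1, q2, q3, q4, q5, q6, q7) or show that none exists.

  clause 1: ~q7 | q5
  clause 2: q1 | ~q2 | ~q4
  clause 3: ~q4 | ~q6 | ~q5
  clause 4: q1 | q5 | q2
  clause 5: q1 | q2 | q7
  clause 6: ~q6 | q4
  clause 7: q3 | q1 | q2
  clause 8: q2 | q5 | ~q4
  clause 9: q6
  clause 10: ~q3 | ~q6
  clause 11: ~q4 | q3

Unit clause (q6) forces q6 = 1.
Unit clause (q4) forces q4 = 1.
Unit clause (~q5) forces q5 = 0.
Unit clause (~q7) forces q7 = 0.
Unit clause (q2) forces q2 = 1.
Unit clause (q1) forces q1 = 1.
Unit clause (~q3) forces q3 = 0.
Now (q3) is unsatisfied and unit — conflict.

UNSATISFIABLE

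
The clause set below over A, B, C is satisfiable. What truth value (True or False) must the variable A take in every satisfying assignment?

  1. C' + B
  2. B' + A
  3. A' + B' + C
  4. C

Suppose A = 0.
(B') alone gives B = 0.
(C') alone gives C = 0.
But (C) is also a unit clause — contradiction.
So every satisfying assignment has A = True.

True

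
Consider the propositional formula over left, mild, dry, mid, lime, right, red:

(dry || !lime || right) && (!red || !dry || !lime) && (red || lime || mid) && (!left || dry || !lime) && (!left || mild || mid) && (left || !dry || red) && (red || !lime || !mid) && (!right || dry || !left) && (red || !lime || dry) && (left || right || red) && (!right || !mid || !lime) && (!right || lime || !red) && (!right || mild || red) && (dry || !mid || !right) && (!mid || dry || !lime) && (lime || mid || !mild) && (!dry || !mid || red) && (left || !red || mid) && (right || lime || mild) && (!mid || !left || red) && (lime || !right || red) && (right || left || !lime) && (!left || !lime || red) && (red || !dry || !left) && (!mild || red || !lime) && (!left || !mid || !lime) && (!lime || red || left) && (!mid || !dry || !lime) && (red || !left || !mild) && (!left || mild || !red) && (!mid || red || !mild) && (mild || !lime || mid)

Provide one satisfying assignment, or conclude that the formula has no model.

Suppose dry = true.
Suppose red = true.
From the singleton clause (!lime), lime = false.
From the singleton clause (!right), right = false.
From the singleton clause (mild), mild = true.
From the singleton clause (mid), mid = true.
All clauses hold; left can take either value.

left=false,  mild=true,  dry=true,  mid=true,  lime=false,  right=false,  red=true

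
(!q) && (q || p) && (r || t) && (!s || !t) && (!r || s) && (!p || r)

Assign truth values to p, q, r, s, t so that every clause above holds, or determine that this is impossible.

p=true; q=false; r=true; s=true; t=false

The clause (!q) is unit, so q = false.
The clause (p) is unit, so p = true.
The clause (r) is unit, so r = true.
The clause (s) is unit, so s = true.
The clause (!t) is unit, so t = false.
Every clause now holds.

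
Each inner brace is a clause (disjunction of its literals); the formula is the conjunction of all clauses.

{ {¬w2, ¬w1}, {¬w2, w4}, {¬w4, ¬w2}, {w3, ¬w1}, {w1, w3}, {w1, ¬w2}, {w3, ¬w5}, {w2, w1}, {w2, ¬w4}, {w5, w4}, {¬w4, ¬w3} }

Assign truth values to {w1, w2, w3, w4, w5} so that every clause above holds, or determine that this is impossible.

Branch on w2: set w2 = False.
The clause (w1) is unit, so w1 = True.
The clause (w3) is unit, so w3 = True.
The clause (¬w4) is unit, so w4 = False.
The clause (w5) is unit, so w5 = True.
All clauses are satisfied.

w1 ↦ True; w2 ↦ False; w3 ↦ True; w4 ↦ False; w5 ↦ True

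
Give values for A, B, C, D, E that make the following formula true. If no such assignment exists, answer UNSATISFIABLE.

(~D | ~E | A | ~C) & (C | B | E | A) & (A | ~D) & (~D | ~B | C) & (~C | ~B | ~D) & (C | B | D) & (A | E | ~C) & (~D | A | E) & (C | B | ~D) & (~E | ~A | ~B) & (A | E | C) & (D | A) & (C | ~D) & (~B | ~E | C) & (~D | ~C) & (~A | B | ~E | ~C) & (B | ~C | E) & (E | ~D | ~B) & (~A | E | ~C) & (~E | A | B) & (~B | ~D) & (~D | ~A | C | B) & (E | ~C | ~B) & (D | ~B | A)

A: 1, B: 1, C: 0, D: 0, E: 0

Case A = 1:
Case E = 0:
The clause (~C) is unit, so C = 0.
The clause (~D) is unit, so D = 0.
The clause (B) is unit, so B = 1.
This assignment satisfies each clause.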